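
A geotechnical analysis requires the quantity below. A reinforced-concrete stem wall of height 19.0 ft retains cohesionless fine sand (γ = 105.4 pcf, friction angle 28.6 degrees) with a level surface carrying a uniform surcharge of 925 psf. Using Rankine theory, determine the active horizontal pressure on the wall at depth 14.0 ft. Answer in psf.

846 psf

K_a = (1 − sin φ)/(1 + sin φ) = 0.3525.
σ_v = γz + q = 105.4 × 14.0 + 925 = 2401 psf.
σ_h = K_a σ_v = 0.3525 × 2401 = 846.3 psf.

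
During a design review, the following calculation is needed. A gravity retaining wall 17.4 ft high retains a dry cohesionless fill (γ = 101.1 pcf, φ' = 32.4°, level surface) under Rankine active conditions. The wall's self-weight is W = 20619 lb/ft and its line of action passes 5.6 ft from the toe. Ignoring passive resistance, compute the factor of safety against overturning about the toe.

4.30

K_a = tan²(45° − 32.4°/2) = 0.3022.
P_a = ½K_aγH² = 0.5×0.3022×101.1×17.4² = 4625 lb/ft, acting at H/3 = 5.800 ft above the base.
Overturning moment M_o = P_a × H/3 = 4625 × 5.800 = 26830.
Resisting moment M_r = W × 5.6 = 20619 × 5.6 = 115500.
FS_overturning = M_r/M_o = 115500/26830 = 4.304.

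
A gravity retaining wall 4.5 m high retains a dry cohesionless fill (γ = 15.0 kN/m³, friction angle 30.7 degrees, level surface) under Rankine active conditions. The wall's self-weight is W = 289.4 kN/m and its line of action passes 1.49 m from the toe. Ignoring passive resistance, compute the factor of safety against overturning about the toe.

5.84

K_a = tan²(45° − 30.7°/2) = 0.3240.
P_a = ½K_aγH² = 0.5×0.3240×15.0×4.5² = 49.21 kN/m, acting at H/3 = 1.500 m above the base.
Overturning moment M_o = P_a × H/3 = 49.21 × 1.500 = 73.82.
Resisting moment M_r = W × 1.49 = 289.4 × 1.49 = 431.2.
FS_overturning = M_r/M_o = 431.2/73.82 = 5.842.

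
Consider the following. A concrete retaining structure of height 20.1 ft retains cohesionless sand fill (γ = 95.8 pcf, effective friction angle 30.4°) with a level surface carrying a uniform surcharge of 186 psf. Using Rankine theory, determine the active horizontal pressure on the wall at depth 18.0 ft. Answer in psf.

K_a = (1 − sin φ)/(1 + sin φ) = 0.3280.
σ_v = γz + q = 95.8 × 18.0 + 186 = 1910 psf.
σ_h = K_a σ_v = 0.3280 × 1910 = 626.6 psf.

627 psf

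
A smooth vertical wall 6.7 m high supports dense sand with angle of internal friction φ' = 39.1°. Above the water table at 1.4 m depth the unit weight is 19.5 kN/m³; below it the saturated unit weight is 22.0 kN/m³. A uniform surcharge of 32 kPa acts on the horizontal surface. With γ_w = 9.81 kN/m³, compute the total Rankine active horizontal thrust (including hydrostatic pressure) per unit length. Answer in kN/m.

262 kN/m

K_a = tan²(45° − φ/2) = 0.2265.
γ' = 22.0 − 9.81 = 12.19 kN/m³. h₂ = H − d_w = 5.3 m.
σ'_h: at surface K_a·q = 7.248; at WT K_a(q+γd_w) = 13.43; at base K_a(q+γd_w+γ'h₂) = 28.06 kPa.
P₁ = ½(7.248+13.43)×1.4 = 14.47; P₂ = ½(13.43+28.06)×5.3 = 110.0; P_w = ½γ_w h₂² = 137.8.
Total = 14.47+110.0+137.8 = 262.2 kN/m.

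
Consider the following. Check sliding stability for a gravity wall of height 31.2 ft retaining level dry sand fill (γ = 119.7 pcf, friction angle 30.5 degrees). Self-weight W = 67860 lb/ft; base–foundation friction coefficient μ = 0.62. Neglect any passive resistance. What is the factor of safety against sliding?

2.21

K_a = tan²(45° − 30.5°/2) = 0.3267.
P_a = ½K_aγH² = 0.5×0.3267×119.7×31.2² = 19030 lb/ft, acting at H/3 = 10.40 ft above the base.
FS_sliding = μW / P_a = 0.62×67860 / 19030 = 2.211.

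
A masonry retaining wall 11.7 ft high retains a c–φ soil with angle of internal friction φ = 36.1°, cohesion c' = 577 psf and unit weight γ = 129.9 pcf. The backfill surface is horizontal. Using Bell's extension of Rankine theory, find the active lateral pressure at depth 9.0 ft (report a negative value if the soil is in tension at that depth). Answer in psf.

-285 psf

K_a = (1 − sin φ)/(1 + sin φ) = 0.2585.
σ_a = K_a γ z − 2c√K_a = 0.2585×129.9×9.0 − 2×577×0.5084 = -284.5 psf.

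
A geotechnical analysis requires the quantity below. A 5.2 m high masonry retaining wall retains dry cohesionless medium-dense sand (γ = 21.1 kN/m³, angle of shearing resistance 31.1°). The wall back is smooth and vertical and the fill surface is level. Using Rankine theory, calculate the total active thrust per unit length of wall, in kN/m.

90.9 kN/m

K_a = tan²(45° − φ/2) = 0.3188.
P_a = ½ K_a γ H² = 0.5 × 0.3188 × 21.1 × 5.2² = 90.94 kN/m.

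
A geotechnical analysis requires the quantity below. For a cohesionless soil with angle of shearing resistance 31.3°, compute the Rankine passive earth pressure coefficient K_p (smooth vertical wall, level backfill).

K_p = (1 + sin φ)/(1 − sin φ) = tan²(45° + 31.3°/2) = 3.162.

3.16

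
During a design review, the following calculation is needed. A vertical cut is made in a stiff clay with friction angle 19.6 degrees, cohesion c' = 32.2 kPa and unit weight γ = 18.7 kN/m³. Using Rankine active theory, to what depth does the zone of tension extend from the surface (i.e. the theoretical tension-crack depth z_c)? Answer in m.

K_a = tan²(45° − 19.6°/2) = 0.4976; √K_a = 0.7054.
The active pressure is zero where K_a γ z = 2c√K_a, so z_c = 2c/(γ√K_a) = 2×32.2/(18.7×0.7054) = 4.882 m.

4.88 m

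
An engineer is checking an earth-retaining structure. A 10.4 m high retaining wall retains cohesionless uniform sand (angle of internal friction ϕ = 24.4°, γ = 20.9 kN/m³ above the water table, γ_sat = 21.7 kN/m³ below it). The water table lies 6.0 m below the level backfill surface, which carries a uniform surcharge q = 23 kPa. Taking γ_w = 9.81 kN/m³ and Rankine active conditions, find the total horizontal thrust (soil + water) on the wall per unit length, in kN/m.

K_a = tan²(45° − φ/2) = 0.4153.
γ' = 21.7 − 9.81 = 11.89 kN/m³. h₂ = H − d_w = 4.4 m.
σ'_h: at surface K_a·q = 9.552; at WT K_a(q+γd_w) = 61.63; at base K_a(q+γd_w+γ'h₂) = 83.36 kPa.
P₁ = ½(9.552+61.63)×6.0 = 213.6; P₂ = ½(61.63+83.36)×4.4 = 319.0; P_w = ½γ_w h₂² = 94.96.
Total = 213.6+319.0+94.96 = 627.5 kN/m.

628 kN/m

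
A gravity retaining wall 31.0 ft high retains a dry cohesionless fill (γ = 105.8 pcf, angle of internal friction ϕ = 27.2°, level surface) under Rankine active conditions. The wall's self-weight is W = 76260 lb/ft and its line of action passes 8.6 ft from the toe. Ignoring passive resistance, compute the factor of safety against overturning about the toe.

3.35

K_a = tan²(45° − 27.2°/2) = 0.3726.
P_a = ½K_aγH² = 0.5×0.3726×105.8×31.0² = 18940 lb/ft, acting at H/3 = 10.33 ft above the base.
Overturning moment M_o = P_a × H/3 = 18940 × 10.33 = 195700.
Resisting moment M_r = W × 8.6 = 76260 × 8.6 = 655800.
FS_overturning = M_r/M_o = 655800/195700 = 3.351.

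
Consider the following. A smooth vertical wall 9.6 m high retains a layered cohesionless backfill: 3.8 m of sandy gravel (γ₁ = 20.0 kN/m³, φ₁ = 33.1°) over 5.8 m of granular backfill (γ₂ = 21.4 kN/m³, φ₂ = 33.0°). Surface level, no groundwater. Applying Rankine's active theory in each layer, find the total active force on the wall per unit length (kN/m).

278 kN/m

K_a1 = tan²(45°−33.1°/2) = 0.2936; K_a2 = tan²(45°−33.0°/2) = 0.2948.
Layer 1: σ at base = K_a1 γ₁ h₁ = 22.31 kPa; P₁ = ½×22.31×3.8 = 42.39.
Layer 2: σ_v at top = γ₁h₁ = 76.00; σ_h top = K_a2×76.00 = 22.40; σ_h base = K_a2×(76.00+21.4×5.8) = 59.00.
P₂ = ½(22.40+59.00)×5.8 = 236.1. Total P_a = 42.39+236.1 = 278.5 kN/m.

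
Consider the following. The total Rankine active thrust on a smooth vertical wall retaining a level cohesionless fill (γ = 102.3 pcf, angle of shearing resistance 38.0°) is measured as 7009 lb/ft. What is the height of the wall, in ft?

K_a = 0.2379. P_a = ½ K_a γ H² ⇒ H = √(2P_a/(K_a γ)).
H = √(2×7009/(0.2379×102.3)) = 24.00 ft.

24.0 ft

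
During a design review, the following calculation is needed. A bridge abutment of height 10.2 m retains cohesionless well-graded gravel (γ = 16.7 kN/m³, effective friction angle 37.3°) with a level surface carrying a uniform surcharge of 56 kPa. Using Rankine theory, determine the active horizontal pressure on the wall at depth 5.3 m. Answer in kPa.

K_a = (1 − sin φ)/(1 + sin φ) = 0.2453.
σ_v = γz + q = 16.7 × 5.3 + 56 = 144.5 kPa.
σ_h = K_a σ_v = 0.2453 × 144.5 = 35.45 kPa.

35.5 kPa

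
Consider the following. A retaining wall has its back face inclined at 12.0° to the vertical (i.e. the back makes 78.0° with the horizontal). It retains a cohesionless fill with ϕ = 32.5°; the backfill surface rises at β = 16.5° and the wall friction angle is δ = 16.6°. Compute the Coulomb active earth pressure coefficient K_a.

0.472

K_a = sin²(α+φ) / [sin²α · sin(α−δ) · (1 + √{sin(φ+δ)sin(φ−β) / (sin(α−δ)sin(α+β))})²].
With α = 78.0°, φ = 32.5°, δ = 16.6°, β = 16.5°: K_a = 0.4718.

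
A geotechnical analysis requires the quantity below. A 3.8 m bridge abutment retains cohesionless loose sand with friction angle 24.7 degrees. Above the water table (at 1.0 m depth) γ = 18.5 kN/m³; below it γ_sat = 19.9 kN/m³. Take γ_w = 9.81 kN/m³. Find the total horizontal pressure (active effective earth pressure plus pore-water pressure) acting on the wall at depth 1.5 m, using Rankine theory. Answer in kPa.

14.6 kPa

K_a = (1 − sin φ)/(1 + sin φ) = 0.4106.
γ' = 19.9 − 9.81 = 10.09 kN/m³.
Effective vertical stress at 1.5 m: σ'_v = 18.5×1.0 + 10.09×0.500 = 23.54 kPa.
σ'_h = K_a σ'_v = 0.4106 × 23.54 = 9.667 kPa; u = γ_w × 0.500 = 4.905 kPa.
Total σ_h = 9.667 + 4.905 = 14.57 kPa.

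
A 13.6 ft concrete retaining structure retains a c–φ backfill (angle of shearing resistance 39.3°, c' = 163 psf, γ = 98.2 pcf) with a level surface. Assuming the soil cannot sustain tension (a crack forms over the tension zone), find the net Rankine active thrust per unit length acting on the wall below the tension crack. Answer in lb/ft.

479 lb/ft

K_a = 0.2245; √K_a = 0.4738.
Tension-crack depth z_c = 2c/(γ√K_a) = 2×163/(98.2×0.4738) = 7.007 ft.
σ_a at base = K_a γ H − 2c√K_a = 0.2245×98.2×13.6 − 2×163×0.4738 = 145.3 psf.
P_a = ½ × 145.3 × (H − z_c) = 0.5×145.3×6.593 = 479.0 lb/ft.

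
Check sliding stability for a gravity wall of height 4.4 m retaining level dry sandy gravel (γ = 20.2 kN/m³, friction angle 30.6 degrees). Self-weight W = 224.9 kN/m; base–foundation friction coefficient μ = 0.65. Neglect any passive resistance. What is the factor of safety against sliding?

2.30

K_a = tan²(45° − 30.6°/2) = 0.3253.
P_a = ½K_aγH² = 0.5×0.3253×20.2×4.4² = 63.62 kN/m, acting at H/3 = 1.467 m above the base.
FS_sliding = μW / P_a = 0.65×224.9 / 63.62 = 2.298.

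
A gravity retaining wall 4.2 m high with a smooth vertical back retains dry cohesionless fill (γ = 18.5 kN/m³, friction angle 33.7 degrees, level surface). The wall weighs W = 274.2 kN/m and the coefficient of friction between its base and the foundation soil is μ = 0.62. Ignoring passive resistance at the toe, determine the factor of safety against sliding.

K_a = tan²(45° − 33.7°/2) = 0.2863.
P_a = ½K_aγH² = 0.5×0.2863×18.5×4.2² = 46.72 kN/m, acting at H/3 = 1.400 m above the base.
FS_sliding = μW / P_a = 0.62×274.2 / 46.72 = 3.639.

3.64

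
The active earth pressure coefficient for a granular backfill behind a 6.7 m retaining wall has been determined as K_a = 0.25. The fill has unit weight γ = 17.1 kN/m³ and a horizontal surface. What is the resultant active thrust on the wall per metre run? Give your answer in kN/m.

P = ½ K_a γ H² = 0.5 × 0.25 × 17.1 × 6.7² = 95.95 kN/m.

96.0 kN/m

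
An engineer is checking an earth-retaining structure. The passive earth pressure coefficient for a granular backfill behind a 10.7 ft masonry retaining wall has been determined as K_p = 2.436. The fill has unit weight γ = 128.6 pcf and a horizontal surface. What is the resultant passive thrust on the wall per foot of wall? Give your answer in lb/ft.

P = ½ K_p γ H² = 0.5 × 2.436 × 128.6 × 10.7² = 17930 lb/ft.

17900 lb/ft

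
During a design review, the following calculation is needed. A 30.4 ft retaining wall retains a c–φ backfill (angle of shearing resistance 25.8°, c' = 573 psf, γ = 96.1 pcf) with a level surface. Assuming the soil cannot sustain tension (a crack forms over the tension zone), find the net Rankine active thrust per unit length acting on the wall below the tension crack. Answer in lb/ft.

2450 lb/ft

K_a = 0.3935; √K_a = 0.6273.
Tension-crack depth z_c = 2c/(γ√K_a) = 2×573/(96.1×0.6273) = 19.01 ft.
σ_a at base = K_a γ H − 2c√K_a = 0.3935×96.1×30.4 − 2×573×0.6273 = 430.7 psf.
P_a = ½ × 430.7 × (H − z_c) = 0.5×430.7×11.39 = 2453 lb/ft.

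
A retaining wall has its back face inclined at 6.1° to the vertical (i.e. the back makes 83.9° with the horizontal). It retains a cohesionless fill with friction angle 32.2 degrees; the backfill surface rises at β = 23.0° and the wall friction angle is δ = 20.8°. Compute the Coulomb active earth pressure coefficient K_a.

0.476

K_a = sin²(α+φ) / [sin²α · sin(α−δ) · (1 + √{sin(φ+δ)sin(φ−β) / (sin(α−δ)sin(α+β))})²].
With α = 83.9°, φ = 32.2°, δ = 20.8°, β = 23.0°: K_a = 0.4755.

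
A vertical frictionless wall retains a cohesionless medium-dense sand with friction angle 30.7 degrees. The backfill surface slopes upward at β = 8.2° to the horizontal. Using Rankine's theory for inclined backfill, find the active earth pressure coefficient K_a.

0.334

K_a = cos β · (cos β − √(cos²β − cos²φ)) / (cos β + √(cos²β − cos²φ)).
cos β = 0.9898, cos φ = 0.8599, √(cos²β − cos²φ) = 0.4902.
K_a = 0.9898 × (0.9898 − 0.4902)/(0.9898 + 0.4902) = 0.3341.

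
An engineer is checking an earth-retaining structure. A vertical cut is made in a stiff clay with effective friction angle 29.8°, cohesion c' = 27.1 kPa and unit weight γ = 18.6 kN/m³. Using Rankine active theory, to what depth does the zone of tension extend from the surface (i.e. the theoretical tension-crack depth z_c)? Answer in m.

K_a = tan²(45° − 29.8°/2) = 0.3360; √K_a = 0.5797.
The active pressure is zero where K_a γ z = 2c√K_a, so z_c = 2c/(γ√K_a) = 2×27.1/(18.6×0.5797) = 5.027 m.

5.03 m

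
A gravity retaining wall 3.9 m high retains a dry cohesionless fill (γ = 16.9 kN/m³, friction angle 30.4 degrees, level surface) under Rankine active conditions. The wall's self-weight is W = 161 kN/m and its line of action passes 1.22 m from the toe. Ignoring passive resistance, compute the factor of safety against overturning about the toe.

K_a = tan²(45° − 30.4°/2) = 0.3280.
P_a = ½K_aγH² = 0.5×0.3280×16.9×3.9² = 42.15 kN/m, acting at H/3 = 1.300 m above the base.
Overturning moment M_o = P_a × H/3 = 42.15 × 1.300 = 54.80.
Resisting moment M_r = W × 1.22 = 161 × 1.22 = 196.4.
FS_overturning = M_r/M_o = 196.4/54.80 = 3.584.

3.58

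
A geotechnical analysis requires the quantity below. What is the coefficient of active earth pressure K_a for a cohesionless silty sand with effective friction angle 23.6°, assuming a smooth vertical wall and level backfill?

K_a = (1 − sin φ)/(1 + sin φ) = (1 − sin 23.6°)/(1 + sin 23.6°) = 0.4282.

0.428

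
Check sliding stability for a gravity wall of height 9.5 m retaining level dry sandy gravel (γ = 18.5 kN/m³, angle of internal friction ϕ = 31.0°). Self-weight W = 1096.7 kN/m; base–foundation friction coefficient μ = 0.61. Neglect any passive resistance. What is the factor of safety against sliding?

K_a = tan²(45° − 31.0°/2) = 0.3201.
P_a = ½K_aγH² = 0.5×0.3201×18.5×9.5² = 267.2 kN/m, acting at H/3 = 3.167 m above the base.
FS_sliding = μW / P_a = 0.61×1096.7 / 267.2 = 2.503.

2.50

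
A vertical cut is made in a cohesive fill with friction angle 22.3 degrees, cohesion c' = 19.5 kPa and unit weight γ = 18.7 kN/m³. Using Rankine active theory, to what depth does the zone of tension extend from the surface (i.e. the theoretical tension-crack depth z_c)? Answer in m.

3.11 m

K_a = tan²(45° − 22.3°/2) = 0.4498; √K_a = 0.6707.
The active pressure is zero where K_a γ z = 2c√K_a, so z_c = 2c/(γ√K_a) = 2×19.5/(18.7×0.6707) = 3.110 m.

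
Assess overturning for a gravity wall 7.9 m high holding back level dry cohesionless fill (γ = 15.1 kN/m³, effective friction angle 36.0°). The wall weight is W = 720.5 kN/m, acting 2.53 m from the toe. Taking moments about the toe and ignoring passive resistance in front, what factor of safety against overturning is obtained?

K_a = tan²(45° − 36.0°/2) = 0.2596.
P_a = ½K_aγH² = 0.5×0.2596×15.1×7.9² = 122.3 kN/m, acting at H/3 = 2.633 m above the base.
Overturning moment M_o = P_a × H/3 = 122.3 × 2.633 = 322.1.
Resisting moment M_r = W × 2.53 = 720.5 × 2.53 = 1823.
FS_overturning = M_r/M_o = 1823/322.1 = 5.659.

5.66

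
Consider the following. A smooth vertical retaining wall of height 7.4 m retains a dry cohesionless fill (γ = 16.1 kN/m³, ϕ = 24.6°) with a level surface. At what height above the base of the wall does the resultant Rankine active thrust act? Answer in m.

2.47 m

K_a = 0.4121.
The pressure distribution is triangular, so the resultant acts at H/3 above the base = 7.4/3 = 2.467 m.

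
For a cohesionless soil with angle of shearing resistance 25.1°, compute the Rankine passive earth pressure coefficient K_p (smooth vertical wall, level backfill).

K_p = (1 + sin φ)/(1 − sin φ) = tan²(45° + 25.1°/2) = 2.473.

2.47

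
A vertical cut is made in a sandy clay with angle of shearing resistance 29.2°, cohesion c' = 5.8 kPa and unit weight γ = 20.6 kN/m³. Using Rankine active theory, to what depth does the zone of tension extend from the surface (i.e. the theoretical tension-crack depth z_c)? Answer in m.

0.960 m

K_a = tan²(45° − 29.2°/2) = 0.3442; √K_a = 0.5867.
The active pressure is zero where K_a γ z = 2c√K_a, so z_c = 2c/(γ√K_a) = 2×5.8/(20.6×0.5867) = 0.9598 m.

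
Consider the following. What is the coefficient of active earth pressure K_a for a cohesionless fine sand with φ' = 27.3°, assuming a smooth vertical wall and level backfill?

K_a = tan²(45° − φ/2) = tan²(31.35°) = 0.3711.

0.371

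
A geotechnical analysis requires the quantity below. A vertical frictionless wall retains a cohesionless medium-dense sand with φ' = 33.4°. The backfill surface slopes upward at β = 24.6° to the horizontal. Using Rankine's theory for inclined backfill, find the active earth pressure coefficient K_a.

0.393

K_a = cos β · (cos β − √(cos²β − cos²φ)) / (cos β + √(cos²β − cos²φ)).
cos β = 0.9092, cos φ = 0.8348, √(cos²β − cos²φ) = 0.3602.
K_a = 0.9092 × (0.9092 − 0.3602)/(0.9092 + 0.3602) = 0.3933.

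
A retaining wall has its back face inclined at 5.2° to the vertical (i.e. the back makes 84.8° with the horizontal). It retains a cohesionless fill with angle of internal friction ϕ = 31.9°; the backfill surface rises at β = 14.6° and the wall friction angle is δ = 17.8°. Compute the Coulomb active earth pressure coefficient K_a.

0.389

K_a = sin²(α+φ) / [sin²α · sin(α−δ) · (1 + √{sin(φ+δ)sin(φ−β) / (sin(α−δ)sin(α+β))})²].
With α = 84.8°, φ = 31.9°, δ = 17.8°, β = 14.6°: K_a = 0.3887.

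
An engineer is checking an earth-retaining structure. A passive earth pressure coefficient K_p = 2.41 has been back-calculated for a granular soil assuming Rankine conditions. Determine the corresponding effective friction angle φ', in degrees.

K_p = (1+sin φ)/(1−sin φ) ⇒ sin φ = (K_p − 1)/(K_p + 1) = 0.4135.
φ = arcsin(0.4135) = 24.42°.

24.4°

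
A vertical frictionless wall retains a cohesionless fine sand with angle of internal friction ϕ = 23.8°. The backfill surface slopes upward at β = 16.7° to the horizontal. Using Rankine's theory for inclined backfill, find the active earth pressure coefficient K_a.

K_a = cos β · (cos β − √(cos²β − cos²φ)) / (cos β + √(cos²β − cos²φ)).
cos β = 0.9578, cos φ = 0.9150, √(cos²β − cos²φ) = 0.2833.
K_a = 0.9578 × (0.9578 − 0.2833)/(0.9578 + 0.2833) = 0.5205.

0.521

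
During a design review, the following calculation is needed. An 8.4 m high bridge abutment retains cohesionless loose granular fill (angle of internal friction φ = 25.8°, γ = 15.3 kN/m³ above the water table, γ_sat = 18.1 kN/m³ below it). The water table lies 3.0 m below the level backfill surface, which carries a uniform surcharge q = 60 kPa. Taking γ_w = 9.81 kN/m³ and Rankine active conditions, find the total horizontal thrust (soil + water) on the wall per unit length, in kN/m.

K_a = tan²(45° − φ/2) = 0.3935.
γ' = 18.1 − 9.81 = 8.290 kN/m³. h₂ = H − d_w = 5.4 m.
σ'_h: at surface K_a·q = 23.61; at WT K_a(q+γd_w) = 41.67; at base K_a(q+γd_w+γ'h₂) = 59.29 kPa.
P₁ = ½(23.61+41.67)×3.0 = 97.92; P₂ = ½(41.67+59.29)×5.4 = 272.6; P_w = ½γ_w h₂² = 143.0.
Total = 97.92+272.6+143.0 = 513.5 kN/m.

514 kN/m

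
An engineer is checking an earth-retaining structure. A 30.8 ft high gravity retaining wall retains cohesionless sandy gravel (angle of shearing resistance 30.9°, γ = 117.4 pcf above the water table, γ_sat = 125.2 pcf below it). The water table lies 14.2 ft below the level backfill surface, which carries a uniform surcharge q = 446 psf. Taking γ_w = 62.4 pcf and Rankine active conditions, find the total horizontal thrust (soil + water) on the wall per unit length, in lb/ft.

28500 lb/ft

K_a = tan²(45° − φ/2) = 0.3214.
γ' = 125.2 − 62.4 = 62.80 pcf. h₂ = H − d_w = 16.6 ft.
σ'_h: at surface K_a·q = 143.3; at WT K_a(q+γd_w) = 679.2; at base K_a(q+γd_w+γ'h₂) = 1014 psf.
P₁ = ½(143.3+679.2)×14.2 = 5840; P₂ = ½(679.2+1014)×16.6 = 14050; P_w = ½γ_w h₂² = 8597.
Total = 5840+14050+8597 = 28490 lb/ft.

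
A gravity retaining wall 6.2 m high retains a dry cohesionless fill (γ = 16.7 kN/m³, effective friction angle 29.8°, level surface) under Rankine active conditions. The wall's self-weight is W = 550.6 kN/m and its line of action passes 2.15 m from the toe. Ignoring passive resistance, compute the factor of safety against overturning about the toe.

5.31

K_a = tan²(45° − 29.8°/2) = 0.3360.
P_a = ½K_aγH² = 0.5×0.3360×16.7×6.2² = 107.9 kN/m, acting at H/3 = 2.067 m above the base.
Overturning moment M_o = P_a × H/3 = 107.9 × 2.067 = 222.9.
Resisting moment M_r = W × 2.15 = 550.6 × 2.15 = 1184.
FS_overturning = M_r/M_o = 1184/222.9 = 5.311.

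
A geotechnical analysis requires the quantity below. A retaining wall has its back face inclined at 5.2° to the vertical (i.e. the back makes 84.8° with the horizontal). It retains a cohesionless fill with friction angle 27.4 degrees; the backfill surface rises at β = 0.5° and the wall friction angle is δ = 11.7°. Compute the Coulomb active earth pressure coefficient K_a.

K_a = sin²(α+φ) / [sin²α · sin(α−δ) · (1 + √{sin(φ+δ)sin(φ−β) / (sin(α−δ)sin(α+β))})²].
With α = 84.8°, φ = 27.4°, δ = 11.7°, β = 0.5°: K_a = 0.3775.

0.377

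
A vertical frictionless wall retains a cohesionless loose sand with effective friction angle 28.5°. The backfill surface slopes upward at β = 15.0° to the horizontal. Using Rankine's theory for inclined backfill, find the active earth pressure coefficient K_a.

0.399

K_a = cos β · (cos β − √(cos²β − cos²φ)) / (cos β + √(cos²β − cos²φ)).
cos β = 0.9659, cos φ = 0.8788, √(cos²β − cos²φ) = 0.4009.
K_a = 0.9659 × (0.9659 − 0.4009)/(0.9659 + 0.4009) = 0.3993.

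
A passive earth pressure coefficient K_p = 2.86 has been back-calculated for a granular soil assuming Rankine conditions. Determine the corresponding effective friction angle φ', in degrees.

28.8°

K_p = (1+sin φ)/(1−sin φ) ⇒ sin φ = (K_p − 1)/(K_p + 1) = 0.4819.
φ = arcsin(0.4819) = 28.81°.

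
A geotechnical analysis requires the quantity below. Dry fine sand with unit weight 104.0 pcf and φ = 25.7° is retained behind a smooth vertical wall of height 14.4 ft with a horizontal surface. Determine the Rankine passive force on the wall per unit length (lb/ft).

27300 lb/ft

K_p = tan²(45° + φ/2) = 2.531.
P_p = ½ K_p γ H² = 0.5 × 2.531 × 104.0 × 14.4² = 27300 lb/ft.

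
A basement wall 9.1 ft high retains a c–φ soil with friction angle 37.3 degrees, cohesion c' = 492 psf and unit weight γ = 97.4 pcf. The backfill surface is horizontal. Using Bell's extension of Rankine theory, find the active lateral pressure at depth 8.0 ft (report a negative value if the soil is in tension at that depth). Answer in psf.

K_a = (1 − sin φ)/(1 + sin φ) = 0.2453.
σ_a = K_a γ z − 2c√K_a = 0.2453×97.4×8.0 − 2×492×0.4953 = -296.2 psf.

-296 psf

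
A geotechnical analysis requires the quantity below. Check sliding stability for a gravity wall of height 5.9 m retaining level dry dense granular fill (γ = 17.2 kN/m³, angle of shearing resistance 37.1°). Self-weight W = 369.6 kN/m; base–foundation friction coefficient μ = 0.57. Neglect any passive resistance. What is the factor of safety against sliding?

K_a = tan²(45° − 37.1°/2) = 0.2475.
P_a = ½K_aγH² = 0.5×0.2475×17.2×5.9² = 74.09 kN/m, acting at H/3 = 1.967 m above the base.
FS_sliding = μW / P_a = 0.57×369.6 / 74.09 = 2.843.

2.84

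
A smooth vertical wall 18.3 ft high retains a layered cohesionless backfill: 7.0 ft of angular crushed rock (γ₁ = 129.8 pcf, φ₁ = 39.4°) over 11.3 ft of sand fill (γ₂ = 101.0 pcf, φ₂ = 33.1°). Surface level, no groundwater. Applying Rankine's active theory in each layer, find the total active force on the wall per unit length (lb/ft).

K_a1 = tan²(45°−39.4°/2) = 0.2234; K_a2 = tan²(45°−33.1°/2) = 0.2936.
Layer 1: σ at base = K_a1 γ₁ h₁ = 203.0 psf; P₁ = ½×203.0×7.0 = 710.6.
Layer 2: σ_v at top = γ₁h₁ = 908.6; σ_h top = K_a2×908.6 = 266.7; σ_h base = K_a2×(908.6+101.0×11.3) = 601.8.
P₂ = ½(266.7+601.8)×11.3 = 4907. Total P_a = 710.6+4907 = 5618 lb/ft.

5620 lb/ft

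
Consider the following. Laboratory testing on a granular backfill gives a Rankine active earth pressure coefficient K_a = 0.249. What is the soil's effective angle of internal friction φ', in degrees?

K_a = tan²(45° − φ/2) ⇒ 45° − φ/2 = arctan(√0.249) = 26.52°.
φ = 2(45° − 26.52°) = 36.96°.

37.0°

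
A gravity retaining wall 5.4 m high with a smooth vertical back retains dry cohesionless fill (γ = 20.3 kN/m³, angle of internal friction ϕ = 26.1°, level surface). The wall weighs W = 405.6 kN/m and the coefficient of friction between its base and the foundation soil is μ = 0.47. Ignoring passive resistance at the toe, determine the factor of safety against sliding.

1.66

K_a = tan²(45° − 26.1°/2) = 0.3889.
P_a = ½K_aγH² = 0.5×0.3889×20.3×5.4² = 115.1 kN/m, acting at H/3 = 1.800 m above the base.
FS_sliding = μW / P_a = 0.47×405.6 / 115.1 = 1.656.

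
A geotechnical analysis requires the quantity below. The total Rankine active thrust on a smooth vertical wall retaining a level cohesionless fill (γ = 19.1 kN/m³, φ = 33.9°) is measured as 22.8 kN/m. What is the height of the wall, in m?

K_a = 0.2839. P_a = ½ K_a γ H² ⇒ H = √(2P_a/(K_a γ)).
H = √(2×22.8/(0.2839×19.1)) = 2.900 m.

2.90 m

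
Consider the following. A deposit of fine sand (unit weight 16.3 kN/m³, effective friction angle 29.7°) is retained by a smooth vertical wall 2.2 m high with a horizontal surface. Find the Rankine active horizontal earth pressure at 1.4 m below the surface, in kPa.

K_a = (1 − sin φ)/(1 + sin φ) = 0.3374.
σ_h = K_a γ z = 0.3374 × 16.3 × 1.4 = 7.699 kPa.

7.70 kPa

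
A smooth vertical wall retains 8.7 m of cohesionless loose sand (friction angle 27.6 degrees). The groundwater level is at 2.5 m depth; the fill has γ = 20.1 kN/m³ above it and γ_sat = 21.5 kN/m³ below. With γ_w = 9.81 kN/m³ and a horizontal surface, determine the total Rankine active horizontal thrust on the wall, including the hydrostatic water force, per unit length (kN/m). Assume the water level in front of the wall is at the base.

K_a = tan²(45° − φ/2) = 0.3668.
γ' = 21.5 − 9.81 = 11.69 kN/m³. Depth below WT = 6.2 m.
σ'_h at WT = K_a γ d_w = 18.43 kPa; at base = 18.43 + K_a γ' × 6.2 = 45.01 kPa.
P₁ (0–2.5 m) = ½×18.43×2.5 = 23.04. P₂ (2.5–8.7 m) = ½(18.43+45.01)×6.2 = 196.7.
P_w = ½ γ_w h₂² = 0.5×9.81×6.2² = 188.5. Total = 23.04+196.7+188.5 = 408.3 kN/m.

408 kN/m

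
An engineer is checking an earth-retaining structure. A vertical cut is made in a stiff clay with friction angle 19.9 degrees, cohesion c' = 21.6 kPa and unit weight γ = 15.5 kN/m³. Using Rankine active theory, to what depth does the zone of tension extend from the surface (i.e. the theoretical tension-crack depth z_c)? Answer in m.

3.97 m

K_a = tan²(45° − 19.9°/2) = 0.4921; √K_a = 0.7015.
The active pressure is zero where K_a γ z = 2c√K_a, so z_c = 2c/(γ√K_a) = 2×21.6/(15.5×0.7015) = 3.973 m.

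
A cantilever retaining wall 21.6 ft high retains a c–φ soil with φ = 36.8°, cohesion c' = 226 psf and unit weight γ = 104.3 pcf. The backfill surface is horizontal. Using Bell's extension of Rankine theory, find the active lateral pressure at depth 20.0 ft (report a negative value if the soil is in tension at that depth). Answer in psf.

K_a = (1 − sin φ)/(1 + sin φ) = 0.2508.
σ_a = K_a γ z − 2c√K_a = 0.2508×104.3×20.0 − 2×226×0.5008 = 296.7 psf.

297 psf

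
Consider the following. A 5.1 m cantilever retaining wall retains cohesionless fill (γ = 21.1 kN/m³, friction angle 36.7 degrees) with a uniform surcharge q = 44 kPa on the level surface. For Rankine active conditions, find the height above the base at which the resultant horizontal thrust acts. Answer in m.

K_a = 0.2519.
Triangular part P₁ = ½K_aγH² = 69.11 at H/3 = 1.700 m; rectangular part P₂ = K_a q H = 56.52 at H/2 = 2.550 m.
ȳ = (P₁·1.700 + P₂·2.550)/(P₁+P₂) = 2.082 m.

2.08 m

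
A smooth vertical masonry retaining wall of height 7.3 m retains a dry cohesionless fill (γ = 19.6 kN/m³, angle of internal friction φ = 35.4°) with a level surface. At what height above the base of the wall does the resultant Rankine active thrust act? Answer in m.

K_a = 0.2664.
The pressure distribution is triangular, so the resultant acts at H/3 above the base = 7.3/3 = 2.433 m.

2.43 m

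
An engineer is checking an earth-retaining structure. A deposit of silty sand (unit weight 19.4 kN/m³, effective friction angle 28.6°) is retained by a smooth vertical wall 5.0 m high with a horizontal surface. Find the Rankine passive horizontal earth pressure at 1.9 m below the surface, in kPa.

K_p = (1 + sin φ)/(1 − sin φ) = 2.837.
σ_h = K_p γ z = 2.837 × 19.4 × 1.9 = 104.6 kPa.

105 kPa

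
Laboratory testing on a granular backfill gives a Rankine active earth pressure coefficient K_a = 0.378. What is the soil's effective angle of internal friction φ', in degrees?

K_a = tan²(45° − φ/2) ⇒ 45° − φ/2 = arctan(√0.378) = 31.58°.
φ = 2(45° − 31.58°) = 26.83°.

26.8°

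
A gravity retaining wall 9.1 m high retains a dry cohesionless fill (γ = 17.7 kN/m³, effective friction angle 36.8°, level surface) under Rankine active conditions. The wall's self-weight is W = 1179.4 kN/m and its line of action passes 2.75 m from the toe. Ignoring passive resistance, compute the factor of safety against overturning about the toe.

5.82

K_a = tan²(45° − 36.8°/2) = 0.2508.
P_a = ½K_aγH² = 0.5×0.2508×17.7×9.1² = 183.8 kN/m, acting at H/3 = 3.033 m above the base.
Overturning moment M_o = P_a × H/3 = 183.8 × 3.033 = 557.5.
Resisting moment M_r = W × 2.75 = 1179.4 × 2.75 = 3243.
FS_overturning = M_r/M_o = 3243/557.5 = 5.818.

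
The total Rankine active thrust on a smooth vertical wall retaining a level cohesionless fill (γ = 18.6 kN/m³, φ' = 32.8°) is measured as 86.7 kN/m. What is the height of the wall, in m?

5.60 m

K_a = 0.2973. P_a = ½ K_a γ H² ⇒ H = √(2P_a/(K_a γ)).
H = √(2×86.7/(0.2973×18.6)) = 5.600 m.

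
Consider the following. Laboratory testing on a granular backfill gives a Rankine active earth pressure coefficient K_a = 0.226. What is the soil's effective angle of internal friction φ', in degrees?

39.1°

K_a = tan²(45° − φ/2) ⇒ 45° − φ/2 = arctan(√0.226) = 25.43°.
φ = 2(45° − 25.43°) = 39.15°.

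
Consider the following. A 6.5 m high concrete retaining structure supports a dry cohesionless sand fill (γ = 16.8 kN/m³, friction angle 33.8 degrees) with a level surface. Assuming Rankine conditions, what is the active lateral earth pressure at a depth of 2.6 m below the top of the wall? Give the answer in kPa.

12.5 kPa

K_a = (1 − sin φ)/(1 + sin φ) = 0.2851.
σ_h = K_a γ z = 0.2851 × 16.8 × 2.6 = 12.45 kPa.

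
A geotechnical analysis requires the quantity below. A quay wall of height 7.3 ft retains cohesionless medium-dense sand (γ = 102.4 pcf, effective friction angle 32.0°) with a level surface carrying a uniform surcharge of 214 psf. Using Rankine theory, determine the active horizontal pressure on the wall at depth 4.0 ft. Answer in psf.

192 psf

K_a = (1 − sin φ)/(1 + sin φ) = 0.3073.
σ_v = γz + q = 102.4 × 4.0 + 214 = 623.6 psf.
σ_h = K_a σ_v = 0.3073 × 623.6 = 191.6 psf.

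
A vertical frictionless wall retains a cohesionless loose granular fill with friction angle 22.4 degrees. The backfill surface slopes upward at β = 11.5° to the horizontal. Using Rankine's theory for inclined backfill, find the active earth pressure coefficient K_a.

0.492

K_a = cos β · (cos β − √(cos²β − cos²φ)) / (cos β + √(cos²β − cos²φ)).
cos β = 0.9799, cos φ = 0.9245, √(cos²β − cos²φ) = 0.3248.
K_a = 0.9799 × (0.9799 − 0.3248)/(0.9799 + 0.3248) = 0.4921.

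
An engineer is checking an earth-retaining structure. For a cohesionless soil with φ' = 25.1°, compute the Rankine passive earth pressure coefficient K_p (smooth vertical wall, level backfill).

K_p = (1 + sin φ)/(1 − sin φ) = tan²(45° + 25.1°/2) = 2.473.

2.47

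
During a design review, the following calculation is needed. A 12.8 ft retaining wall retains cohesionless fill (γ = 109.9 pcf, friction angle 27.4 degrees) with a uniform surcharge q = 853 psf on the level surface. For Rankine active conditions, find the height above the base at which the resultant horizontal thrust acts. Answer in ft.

K_a = 0.3697.
Triangular part P₁ = ½K_aγH² = 3328 at H/3 = 4.267 ft; rectangular part P₂ = K_a q H = 4036 at H/2 = 6.400 ft.
ȳ = (P₁·4.267 + P₂·6.400)/(P₁+P₂) = 5.436 ft.

5.44 ft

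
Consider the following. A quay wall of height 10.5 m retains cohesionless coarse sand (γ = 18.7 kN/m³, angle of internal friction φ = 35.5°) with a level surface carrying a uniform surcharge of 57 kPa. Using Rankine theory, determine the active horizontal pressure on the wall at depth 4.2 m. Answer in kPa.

36.0 kPa

K_a = (1 − sin φ)/(1 + sin φ) = 0.2653.
σ_v = γz + q = 18.7 × 4.2 + 57 = 135.5 kPa.
σ_h = K_a σ_v = 0.2653 × 135.5 = 35.95 kPa.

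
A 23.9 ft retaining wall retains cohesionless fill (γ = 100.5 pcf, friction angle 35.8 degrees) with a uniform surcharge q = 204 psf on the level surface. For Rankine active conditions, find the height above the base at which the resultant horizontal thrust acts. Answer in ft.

K_a = 0.2619.
Triangular part P₁ = ½K_aγH² = 7516 at H/3 = 7.967 ft; rectangular part P₂ = K_a q H = 1277 at H/2 = 11.95 ft.
ȳ = (P₁·7.967 + P₂·11.95)/(P₁+P₂) = 8.545 ft.

8.55 ft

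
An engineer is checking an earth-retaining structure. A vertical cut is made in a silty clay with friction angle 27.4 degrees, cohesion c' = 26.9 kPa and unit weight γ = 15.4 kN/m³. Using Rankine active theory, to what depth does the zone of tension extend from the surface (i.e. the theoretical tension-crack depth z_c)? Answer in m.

K_a = tan²(45° − 27.4°/2) = 0.3697; √K_a = 0.6080.
The active pressure is zero where K_a γ z = 2c√K_a, so z_c = 2c/(γ√K_a) = 2×26.9/(15.4×0.6080) = 5.746 m.

5.75 m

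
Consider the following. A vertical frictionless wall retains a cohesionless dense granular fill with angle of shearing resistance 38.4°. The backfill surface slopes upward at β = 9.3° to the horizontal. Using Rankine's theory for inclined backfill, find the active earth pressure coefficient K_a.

0.241

K_a = cos β · (cos β − √(cos²β − cos²φ)) / (cos β + √(cos²β − cos²φ)).
cos β = 0.9869, cos φ = 0.7837, √(cos²β − cos²φ) = 0.5998.
K_a = 0.9869 × (0.9869 − 0.5998)/(0.9869 + 0.5998) = 0.2408.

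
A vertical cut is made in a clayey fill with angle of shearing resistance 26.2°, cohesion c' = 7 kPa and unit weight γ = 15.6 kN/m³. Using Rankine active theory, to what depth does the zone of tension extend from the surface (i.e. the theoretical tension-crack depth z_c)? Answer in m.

K_a = tan²(45° − 26.2°/2) = 0.3874; √K_a = 0.6224.
The active pressure is zero where K_a γ z = 2c√K_a, so z_c = 2c/(γ√K_a) = 2×7/(15.6×0.6224) = 1.442 m.

1.44 m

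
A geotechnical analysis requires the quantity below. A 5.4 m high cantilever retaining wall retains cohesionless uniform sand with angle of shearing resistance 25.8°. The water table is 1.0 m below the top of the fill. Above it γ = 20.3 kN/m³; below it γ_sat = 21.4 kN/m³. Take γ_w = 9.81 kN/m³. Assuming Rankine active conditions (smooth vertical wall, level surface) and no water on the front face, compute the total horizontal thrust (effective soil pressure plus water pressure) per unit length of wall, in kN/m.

178 kN/m

K_a = tan²(45° − φ/2) = 0.3935.
γ' = 21.4 − 9.81 = 11.59 kN/m³. Depth below WT = 4.4 m.
σ'_h at WT = K_a γ d_w = 7.988 kPa; at base = 7.988 + K_a γ' × 4.4 = 28.06 kPa.
P₁ (0–1.0 m) = ½×7.988×1.0 = 3.994. P₂ (1.0–5.4 m) = ½(7.988+28.06)×4.4 = 79.30.
P_w = ½ γ_w h₂² = 0.5×9.81×4.4² = 94.96. Total = 3.994+79.30+94.96 = 178.3 kN/m.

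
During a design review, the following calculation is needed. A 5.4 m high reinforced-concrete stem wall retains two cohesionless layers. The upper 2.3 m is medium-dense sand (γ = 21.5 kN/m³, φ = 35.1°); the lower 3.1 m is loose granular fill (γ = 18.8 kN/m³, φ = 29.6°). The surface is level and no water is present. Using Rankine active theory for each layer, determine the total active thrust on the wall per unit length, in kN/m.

K_a1 = tan²(45°−35.1°/2) = 0.2698; K_a2 = tan²(45°−29.6°/2) = 0.3387.
Layer 1: σ at base = K_a1 γ₁ h₁ = 13.34 kPa; P₁ = ½×13.34×2.3 = 15.34.
Layer 2: σ_v at top = γ₁h₁ = 49.45; σ_h top = K_a2×49.45 = 16.75; σ_h base = K_a2×(49.45+18.8×3.1) = 36.49.
P₂ = ½(16.75+36.49)×3.1 = 82.53. Total P_a = 15.34+82.53 = 97.87 kN/m.

97.9 kN/m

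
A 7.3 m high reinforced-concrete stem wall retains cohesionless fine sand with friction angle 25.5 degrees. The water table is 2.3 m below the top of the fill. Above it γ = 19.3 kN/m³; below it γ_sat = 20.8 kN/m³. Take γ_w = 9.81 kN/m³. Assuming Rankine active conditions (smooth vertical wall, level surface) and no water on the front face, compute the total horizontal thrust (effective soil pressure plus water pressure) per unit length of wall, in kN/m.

K_a = tan²(45° − φ/2) = 0.3981.
γ' = 20.8 − 9.81 = 10.99 kN/m³. Depth below WT = 5.0 m.
σ'_h at WT = K_a γ d_w = 17.67 kPa; at base = 17.67 + K_a γ' × 5.0 = 39.55 kPa.
P₁ (0–2.3 m) = ½×17.67×2.3 = 20.32. P₂ (2.3–7.3 m) = ½(17.67+39.55)×5.0 = 143.0.
P_w = ½ γ_w h₂² = 0.5×9.81×5.0² = 122.6. Total = 20.32+143.0+122.6 = 286.0 kN/m.

286 kN/m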